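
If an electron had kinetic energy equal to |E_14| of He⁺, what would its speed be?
3.125e+05 m/s (or 0.10% of c)

The binding energy at n = 14 for He⁺ is:
E_14 = -13.6057 × 2²/14² = -0.2776673 eV
|E_14| = 0.2776673 eV

Convert to Joules:
KE = 0.2776673 eV × (1.602177 × 10⁻¹⁹ J/eV) = 4.44872e-20 J

Using KE = ½mv²:
v = √(2·KE/m_e)
v = √(2 × 4.44872e-20 J / 9.10938 × 10⁻³¹ kg)
v = 3.125e+05 m/s

This is approximately 0.10% the speed of light.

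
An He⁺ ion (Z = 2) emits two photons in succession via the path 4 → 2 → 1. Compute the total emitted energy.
51.021 eV

The energy levels of He⁺ are E_n = -13.6057 × 2² / n² eV.

First transition (4 → 2):
ΔE₁ = |E_2 - E_4|
ΔE₁ = |-13.605700000 - (-3.401425000)| = 10.204275 eV

Second transition (2 → 1):
ΔE₂ = |E_1 - E_2|
ΔE₂ = |-54.422800000 - (-13.605700000)| = 40.817100 eV

Total energy released:
E_total = ΔE₁ + ΔE₂ = 10.204275 + 40.817100 = 51.021 eV

Note: This equals the direct transition 4 → 1: 51.021 eV ✓
Energy is conserved regardless of the path taken.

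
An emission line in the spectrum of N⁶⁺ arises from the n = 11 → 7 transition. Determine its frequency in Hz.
1.958e+15 Hz

First, find the transition energy:
E_11 = -13.6057 × 7² / 11² = -5.5097463 eV
E_7 = -13.6057 × 7² / 7² = -13.6057000 eV
|ΔE| = |E_7 - E_11| = 8.0959537 eV

Convert to Joules: E = 8.0959537 eV × (1.602177 × 10⁻¹⁹ J/eV) = 1.29712e-18 J

Using E = hf:
f = E/h = 1.29712e-18 J / (6.62607 × 10⁻³⁴ J·s)
f = 1.958e+15 Hz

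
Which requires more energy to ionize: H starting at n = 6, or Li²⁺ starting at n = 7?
Li²⁺ at n = 7 (E = -2.49901 eV)

Using E_n = -13.6057 Z² / n² eV:

H (Z = 1) at n = 6:
E = -13.6057 × 1² / 6² = -13.6057 × 1 / 36 = -0.37793611 eV

Li²⁺ (Z = 3) at n = 7:
E = -13.6057 × 3² / 7² = -13.6057 × 9 / 49 = -2.49900612 eV

Since -2.49900612 eV < -0.37793611 eV,
Li²⁺ at n = 7 is more tightly bound (requires more energy to ionize).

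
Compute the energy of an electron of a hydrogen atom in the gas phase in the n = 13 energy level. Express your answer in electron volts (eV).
-0.081 eV

The energy levels of a hydrogen-like atom are given by:
E_n = -13.6057 eV / n²

For n = 13:
E_13 = -13.6057 eV / 13²
E_13 = -13.6057 eV / 169
E_13 = -0.081 eV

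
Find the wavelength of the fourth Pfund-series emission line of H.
3295.1998 nm

The lines of a series are numbered from the longest wavelength (smallest ΔE) outward; the fourth line is the transition from n = n_f + 4 to n_f.
The Pfund series has all transitions ending at n_f = 5.

For H, the fourth line (δ-line) is the jump from n = 9 to n = 5:
E_9 = -13.6057 / 9² = -0.1679716049 eV
E_5 = -13.6057 / 5² = -0.5442280000 eV
ΔE = E_9 - E_5 = 0.3762563951 eV

λ = hc/E = 1239.84 eV·nm / 0.3762563951 eV
λ = 3295.1998 nm

This is the δ-line of the Pfund series in H.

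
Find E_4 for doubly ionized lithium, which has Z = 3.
-7.65321 eV

For hydrogen-like ions, the energy levels scale with Z²:
E_n = -13.6057 Z² / n² eV

For Li²⁺ (Z = 3) at n = 4:
E_4 = -13.6057 × 3² / 4²
E_4 = -13.6057 × 9 / 16
E_4 = -122.4513 / 16
E_4 = -7.65321 eV

The energy is 9 times more negative than hydrogen at the same n due to the stronger nuclear charge.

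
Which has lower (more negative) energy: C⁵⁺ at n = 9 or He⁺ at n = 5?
C⁵⁺ at n = 9 (E = -6.0470 eV)

Using E_n = -13.6057 Z² / n² eV:

C⁵⁺ (Z = 6) at n = 9:
E = -13.6057 × 6² / 9² = -13.6057 × 36 / 81 = -6.0469778 eV

He⁺ (Z = 2) at n = 5:
E = -13.6057 × 2² / 5² = -13.6057 × 4 / 25 = -2.1769120 eV

Since -6.0469778 eV < -2.1769120 eV,
C⁵⁺ at n = 9 is more tightly bound (requires more energy to ionize).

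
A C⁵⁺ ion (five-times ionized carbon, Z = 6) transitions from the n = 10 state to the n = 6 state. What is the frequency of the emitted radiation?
2.106e+15 Hz

First, find the transition energy:
E_10 = -13.6057 × 6² / 10² = -4.898052 eV
E_6 = -13.6057 × 6² / 6² = -13.605700 eV
|ΔE| = |E_6 - E_10| = 8.707648 eV

Convert to Joules: E = 8.707648 eV × (1.602177 × 10⁻¹⁹ J/eV) = 1.39512e-18 J

Using E = hf:
f = E/h = 1.39512e-18 J / (6.62607 × 10⁻³⁴ J·s)
f = 2.106e+15 Hz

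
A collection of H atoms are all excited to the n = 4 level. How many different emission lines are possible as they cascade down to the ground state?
6

The electron can occupy levels n = 1, 2, ..., 4 during de-excitation — that is m = 4 - 1 + 1 = 4 distinct levels.

The number of distinct spectral lines equals the number of ways to choose 2 of these m levels (each pair gives one possible emission transition):

Number of lines = m(m-1)/2 = 4×3/2 = 6

These correspond to all possible transitions between the 4 levels:
4 → 3, 4 → 2, 4 → 1, 3 → 2, 3 → 1, 2 → 1

Each transition produces a photon with a unique energy (and thus wavelength). This count does not depend on Z.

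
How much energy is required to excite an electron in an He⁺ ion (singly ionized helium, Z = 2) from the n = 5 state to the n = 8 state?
1.3266 eV

The energy levels of a hydrogen-like atom are E_n = -13.6057 Z² eV / n².

Energy at n = 5: E_5 = -13.6057 × 2² / 5² = -2.1769120 eV
Energy at n = 8: E_8 = -13.6057 × 2² / 8² = -0.8503563 eV

The excitation energy is the difference:
ΔE = E_8 - E_5
ΔE = -0.8503563 - (-2.1769120)
ΔE = 1.3266 eV

Since this is positive, energy must be absorbed (photon absorption).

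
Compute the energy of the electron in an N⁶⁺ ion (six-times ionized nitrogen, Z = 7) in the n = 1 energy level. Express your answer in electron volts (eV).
-666.679 eV

The energy levels of a hydrogen-like atom are given by:
E_n = -13.6057 Z² / n² eV  (with Z = 7 for N⁶⁺)

For n = 1:
E_1 = -13.6057 × 7² / 1²
E_1 = -13.6057 × 49 / 1
E_1 = -666.679 eV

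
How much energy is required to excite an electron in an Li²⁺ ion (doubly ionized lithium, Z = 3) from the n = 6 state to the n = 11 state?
2.39 eV

The energy levels of a hydrogen-like atom are E_n = -13.6057 Z² eV / n².

Energy at n = 6: E_6 = -13.6057 × 3² / 6² = -3.40143 eV
Energy at n = 11: E_11 = -13.6057 × 3² / 11² = -1.01199 eV

The excitation energy is the difference:
ΔE = E_11 - E_6
ΔE = -1.01199 - (-3.40143)
ΔE = 2.39 eV

Since this is positive, energy must be absorbed (photon absorption).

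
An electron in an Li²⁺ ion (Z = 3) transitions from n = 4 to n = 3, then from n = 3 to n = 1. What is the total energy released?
114.80 eV

The energy levels of Li²⁺ are E_n = -13.6057 × 3² / n² eV.

First transition (4 → 3):
ΔE₁ = |E_3 - E_4|
ΔE₁ = |-13.60570000 - (-7.65320625)| = 5.95249 eV

Second transition (3 → 1):
ΔE₂ = |E_1 - E_3|
ΔE₂ = |-122.45130000 - (-13.60570000)| = 108.84560 eV

Total energy released:
E_total = ΔE₁ + ΔE₂ = 5.95249 + 108.84560 = 114.80 eV

Note: This equals the direct transition 4 → 1: 114.80 eV ✓
Energy is conserved regardless of the path taken.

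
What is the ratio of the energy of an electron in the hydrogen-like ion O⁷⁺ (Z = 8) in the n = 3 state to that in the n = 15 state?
25.00

Using E_n = -13.6057 Z² / n² eV with Z = 8:

E_3 = -13.6057 × 8² / 3² = -870.7648 / 9 = -96.75164444 eV
E_15 = -13.6057 × 8² / 15² = -870.7648 / 225 = -3.87006578 eV

The ratio is:
E_3/E_15 = (-96.75164444) / (-3.87006578)
E_3/E_15 = (-870.7648/9) / (-870.7648/225)
E_3/E_15 = 225/9
E_3/E_15 = 25.00
(Note: the Z² factors cancel in the ratio.)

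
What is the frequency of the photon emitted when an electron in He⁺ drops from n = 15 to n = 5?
4.679e+14 Hz

First, find the transition energy:
E_15 = -13.6057 × 2² / 15² = -0.241879 eV
E_5 = -13.6057 × 2² / 5² = -2.176912 eV
|ΔE| = |E_5 - E_15| = 1.935033 eV

Convert to Joules: E = 1.935033 eV × (1.602177 × 10⁻¹⁹ J/eV) = 3.10027e-19 J

Using E = hf:
f = E/h = 3.10027e-19 J / (6.62607 × 10⁻³⁴ J·s)
f = 4.679e+14 Hz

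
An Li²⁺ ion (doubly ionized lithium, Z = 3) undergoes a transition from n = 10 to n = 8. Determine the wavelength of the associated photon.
1800.02989 nm

First, find the transition energy using E_n = -13.6057 Z² / n² eV:
E_10 = -13.6057 × 3² / 10² = -1.22451300000 eV
E_8 = -13.6057 × 3² / 8² = -1.91330156250 eV

Photon energy: |ΔE| = |E_8 - E_10| = 0.68878856250 eV

Convert to wavelength using E = hc/λ with hc = 1239.84 eV·nm:
λ = hc/E = 1239.84 eV·nm / 0.68878856250 eV
λ = 1800.02989 nm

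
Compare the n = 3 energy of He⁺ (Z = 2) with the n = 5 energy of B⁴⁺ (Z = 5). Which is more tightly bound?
B⁴⁺ at n = 5 (E = -13.6057 eV)

Using E_n = -13.6057 Z² / n² eV:

He⁺ (Z = 2) at n = 3:
E = -13.6057 × 2² / 3² = -13.6057 × 4 / 9 = -6.0469778 eV

B⁴⁺ (Z = 5) at n = 5:
E = -13.6057 × 5² / 5² = -13.6057 × 25 / 25 = -13.6057000 eV

Since -13.6057000 eV < -6.0469778 eV,
B⁴⁺ at n = 5 is more tightly bound (requires more energy to ionize).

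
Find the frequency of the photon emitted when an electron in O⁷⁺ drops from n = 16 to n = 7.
3.4745e+15 Hz

First, find the transition energy:
E_16 = -13.6057 × 8² / 16² = -3.401425 eV
E_7 = -13.6057 × 8² / 7² = -17.770710 eV
|ΔE| = |E_7 - E_16| = 14.369285 eV

Convert to Joules: E = 14.369285 eV × (1.602177 × 10⁻¹⁹ J/eV) = 2.302214e-18 J

Using E = hf:
f = E/h = 2.302214e-18 J / (6.62607 × 10⁻³⁴ J·s)
f = 3.4745e+15 Hz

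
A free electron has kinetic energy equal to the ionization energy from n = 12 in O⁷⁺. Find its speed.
1.458e+06 m/s (or 0.49% of c)

The binding energy at n = 12 for O⁷⁺ is:
E_12 = -13.6057 × 8²/12² = -6.046978 eV
|E_12| = 6.046978 eV

Convert to Joules:
KE = 6.046978 eV × (1.602177 × 10⁻¹⁹ J/eV) = 9.68833e-19 J

Using KE = ½mv²:
v = √(2·KE/m_e)
v = √(2 × 9.68833e-19 J / 9.10938 × 10⁻³¹ kg)
v = 1.458e+06 m/s

This is approximately 0.49% the speed of light.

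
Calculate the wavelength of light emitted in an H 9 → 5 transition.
3295.19981 nm

First, find the transition energy using E_n = -13.6057 / n² eV:
E_9 = -13.6057 / 9² = -0.16797160494 eV
E_5 = -13.6057 / 5² = -0.54422800000 eV

Photon energy: |ΔE| = |E_5 - E_9| = 0.37625639506 eV

Convert to wavelength using E = hc/λ with hc = 1239.84 eV·nm:
λ = hc/E = 1239.84 eV·nm / 0.37625639506 eV
λ = 3295.19981 nm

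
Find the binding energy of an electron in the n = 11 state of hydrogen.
0.11244 eV

The ionization energy is the energy needed to remove the electron completely (n → ∞).

For hydrogen, E_n = -13.6057 eV / n².

At n = 11: E_11 = -13.6057 / 11² = -0.11244380 eV
At n = ∞: E_∞ = 0 eV

Ionization energy = E_∞ - E_11 = 0 - (-0.11244380) = 0.11244380 eV
Ionization energy ≈ 0.11244 eV

This is also called the binding energy of the electron in state n = 11.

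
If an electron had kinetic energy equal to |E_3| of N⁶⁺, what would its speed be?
5.10462e+06 m/s (or 1.7027% of c)

The binding energy at n = 3 for N⁶⁺ is:
E_3 = -13.6057 × 7²/3² = -74.0754778 eV
|E_3| = 74.0754778 eV

Convert to Joules:
KE = 74.0754778 eV × (1.602177 × 10⁻¹⁹ J/eV) = 1.1868203e-17 J

Using KE = ½mv²:
v = √(2·KE/m_e)
v = √(2 × 1.1868203e-17 J / 9.10938 × 10⁻³¹ kg)
v = 5.10462e+06 m/s

This is approximately 1.7027% the speed of light.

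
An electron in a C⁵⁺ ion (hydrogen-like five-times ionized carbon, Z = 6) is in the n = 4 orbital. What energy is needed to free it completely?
30.613 eV

The ionization energy is the energy needed to remove the electron completely (n → ∞).

For a hydrogen-like ion with Z = 6, E_n = -13.6057 Z² / n² eV.

At n = 4: E_4 = -13.6057 × 6² / 4² = -30.612825 eV
At n = ∞: E_∞ = 0 eV

Ionization energy = E_∞ - E_4 = 0 - (-30.612825) = 30.612825 eV
Ionization energy ≈ 30.613 eV

This is also called the binding energy of the electron in state n = 4.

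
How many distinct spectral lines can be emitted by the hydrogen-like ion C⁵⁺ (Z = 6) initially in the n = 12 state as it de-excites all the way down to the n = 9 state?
6

The electron can occupy levels n = 9, 10, ..., 12 during de-excitation — that is m = 12 - 9 + 1 = 4 distinct levels.

The number of distinct spectral lines equals the number of ways to choose 2 of these m levels (each pair gives one possible emission transition):

Number of lines = m(m-1)/2 = 4×3/2 = 6

These correspond to all possible transitions between the 4 levels:
12 → 11, 12 → 10, 12 → 9, 11 → 10, 11 → 9, 10 → 9

Each transition produces a photon with a unique energy (and thus wavelength). This count does not depend on Z.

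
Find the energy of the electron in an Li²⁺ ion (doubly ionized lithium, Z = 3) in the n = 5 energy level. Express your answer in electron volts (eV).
-4.90 eV

The energy levels of a hydrogen-like atom are given by:
E_n = -13.6057 Z² / n² eV  (with Z = 3 for Li²⁺)

For n = 5:
E_5 = -13.6057 × 3² / 5²
E_5 = -13.6057 × 9 / 25
E_5 = -4.90 eV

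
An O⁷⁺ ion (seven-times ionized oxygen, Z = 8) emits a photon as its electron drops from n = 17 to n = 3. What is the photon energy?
93.738617 eV

The energy levels are E_n = -13.6057 Z² eV / n².

Energy at n = 17: E_17 = -13.6057 × 8² / 17² = -3.013026990 eV
Energy at n = 3: E_3 = -13.6057 × 8² / 3² = -96.751644444 eV

For emission (electron falling to lower state), the photon energy is:
E_photon = E_17 - E_3 = |-3.013026990 - (-96.751644444)|
E_photon = 93.738617 eV

This energy is carried away by the emitted photon.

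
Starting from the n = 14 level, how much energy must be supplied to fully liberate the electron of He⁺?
0.278 eV

The ionization energy is the energy needed to remove the electron completely (n → ∞).

For a hydrogen-like ion with Z = 2, E_n = -13.6057 Z² / n² eV.

At n = 14: E_14 = -13.6057 × 2² / 14² = -0.277667 eV
At n = ∞: E_∞ = 0 eV

Ionization energy = E_∞ - E_14 = 0 - (-0.277667) = 0.277667 eV
Ionization energy ≈ 0.278 eV

This is also called the binding energy of the electron in state n = 14.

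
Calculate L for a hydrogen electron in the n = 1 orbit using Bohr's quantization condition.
1.05e-34 J·s (or 1ℏ)

In the Bohr model, angular momentum is quantized:
L = nℏ

where ℏ = h/(2π) = 1.0546e-34 J·s

For n = 1:
L = 1 × 1.0546e-34 J·s
L = 1.05e-34 J·s

This can also be written as L = 1ℏ.
The angular momentum is an integer multiple of the reduced Planck constant.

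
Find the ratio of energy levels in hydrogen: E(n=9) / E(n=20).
4.938

Using E_n = -13.6057 Z² / n² eV with Z = 1:

E_9 = -13.6057 / 9² = -13.6057 / 81 = -0.167971605 eV
E_20 = -13.6057 / 20² = -13.6057 / 400 = -0.034014250 eV

The ratio is:
E_9/E_20 = (-0.167971605) / (-0.034014250)
E_9/E_20 = (-13.6057/81) / (-13.6057/400)
E_9/E_20 = 400/81
E_9/E_20 = 4.938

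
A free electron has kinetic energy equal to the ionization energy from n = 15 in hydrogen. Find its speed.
1.46e+05 m/s (or 0.0486% of c)

The binding energy at n = 15 for hydrogen is:
E_15 = -13.6057/15² = -0.0604698 eV
|E_15| = 0.0604698 eV

Convert to Joules:
KE = 0.0604698 eV × (1.602177 × 10⁻¹⁹ J/eV) = 9.6883e-21 J

Using KE = ½mv²:
v = √(2·KE/m_e)
v = √(2 × 9.6883e-21 J / 9.10938 × 10⁻³¹ kg)
v = 1.46e+05 m/s

This is approximately 0.0486% the speed of light.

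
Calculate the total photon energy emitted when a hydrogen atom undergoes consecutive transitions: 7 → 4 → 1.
13.328033 eV

The energy levels of hydrogen are E_n = -13.6057 / n² eV.

First transition (7 → 4):
ΔE₁ = |E_4 - E_7|
ΔE₁ = |-0.850356250000 - (-0.277667346939)| = 0.572688903 eV

Second transition (4 → 1):
ΔE₂ = |E_1 - E_4|
ΔE₂ = |-13.605700000000 - (-0.850356250000)| = 12.755343750 eV

Total energy released:
E_total = ΔE₁ + ΔE₂ = 0.572688903 + 12.755343750 = 13.328033 eV

Note: This equals the direct transition 7 → 1: 13.328033 eV ✓
Energy is conserved regardless of the path taken.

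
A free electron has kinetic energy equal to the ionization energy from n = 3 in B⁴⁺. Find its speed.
3.65e+06 m/s (or 1.22% of c)

The binding energy at n = 3 for B⁴⁺ is:
E_3 = -13.6057 × 5²/3² = -37.7936 eV
|E_3| = 37.7936 eV

Convert to Joules:
KE = 37.7936 eV × (1.602177 × 10⁻¹⁹ J/eV) = 6.0552e-18 J

Using KE = ½mv²:
v = √(2·KE/m_e)
v = √(2 × 6.0552e-18 J / 9.10938 × 10⁻³¹ kg)
v = 3.65e+06 m/s

This is approximately 1.22% the speed of light.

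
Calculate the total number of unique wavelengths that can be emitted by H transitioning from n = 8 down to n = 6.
3

The electron can occupy levels n = 6, 7, ..., 8 during de-excitation — that is m = 8 - 6 + 1 = 3 distinct levels.

The number of distinct spectral lines equals the number of ways to choose 2 of these m levels (each pair gives one possible emission transition):

Number of lines = m(m-1)/2 = 3×2/2 = 3

These correspond to all possible transitions between the 3 levels:
8 → 7, 8 → 6, 7 → 6

Each transition produces a photon with a unique energy (and thus wavelength). This count does not depend on Z.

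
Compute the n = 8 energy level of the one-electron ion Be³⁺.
-3.40 eV

For hydrogen-like ions, the energy levels scale with Z²:
E_n = -13.6057 Z² / n² eV

For Be³⁺ (Z = 4) at n = 8:
E_8 = -13.6057 × 4² / 8²
E_8 = -13.6057 × 16 / 64
E_8 = -217.6912 / 64
E_8 = -3.40 eV

The energy is 16 times more negative than hydrogen at the same n due to the stronger nuclear charge.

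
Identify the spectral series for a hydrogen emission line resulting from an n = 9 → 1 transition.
Lyman series

The spectral series in hydrogen are named based on the final (lower) energy level:
- Lyman series: n_final = 1 (ultraviolet)
- Balmer series: n_final = 2 (visible/near-UV)
- Paschen series: n_final = 3 (infrared)
- Brackett series: n_final = 4 (infrared)
- Pfund series: n_final = 5 (far infrared)

Since this transition ends at n = 1, it belongs to the Lyman series.

For reference, this 9 → 1 line has photon energy
ΔE = 13.6057 eV × (1/1² - 1/9²) = 13.43772840 eV,
corresponding to wavelength λ = hc/ΔE = 1239.84 eV·nm / 13.43772840 eV = 92.265595 nm in the ultraviolet region.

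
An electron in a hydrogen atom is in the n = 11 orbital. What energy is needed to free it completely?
0.112 eV

The ionization energy is the energy needed to remove the electron completely (n → ∞).

For hydrogen, E_n = -13.6057 eV / n².

At n = 11: E_11 = -13.6057 / 11² = -0.112444 eV
At n = ∞: E_∞ = 0 eV

Ionization energy = E_∞ - E_11 = 0 - (-0.112444) = 0.112444 eV
Ionization energy ≈ 0.112 eV

This is also called the binding energy of the electron in state n = 11.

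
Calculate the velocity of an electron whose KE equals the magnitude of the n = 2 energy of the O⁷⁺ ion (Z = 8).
8.7508e+06 m/s (or 2.92% of c)

The binding energy at n = 2 for O⁷⁺ is:
E_2 = -13.6057 × 8²/2² = -217.69120 eV
|E_2| = 217.69120 eV

Convert to Joules:
KE = 217.69120 eV × (1.602177 × 10⁻¹⁹ J/eV) = 3.487798e-17 J

Using KE = ½mv²:
v = √(2·KE/m_e)
v = √(2 × 3.487798e-17 J / 9.10938 × 10⁻³¹ kg)
v = 8.7508e+06 m/s

This is approximately 2.92% the speed of light.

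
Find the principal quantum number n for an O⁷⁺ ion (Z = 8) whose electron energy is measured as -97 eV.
n = 3

The exact energy levels follow E_n = -13.6057 Z² / n² eV with Z = 8.

The measured value (-97 eV) is reported to only 2 significant figures, so we must test candidate n values and see which one matches to that precision.

Candidate energies:
  n = 1:  E = -13.6057 × 8² / 1² = -870.764800 eV
  n = 2:  E = -13.6057 × 8² / 2² = -217.691200 eV
  n = 3:  E = -13.6057 × 8² / 3² = -96.751644 eV  ← matches
  n = 4:  E = -13.6057 × 8² / 4² = -54.422800 eV
  n = 5:  E = -13.6057 × 8² / 5² = -34.830592 eV

Checking against the measurement of -97 eV (2 sig figs), only n = 3 agrees:
E_3 = -96.751644 eV, which rounds to -97 eV ✓

Therefore n = 3.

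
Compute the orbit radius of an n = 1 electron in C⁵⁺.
0.008820 nm (or 0.088196 Å)

The Bohr radius formula is:
r_n = n² a₀ / Z

where a₀ = 0.052917721 nm is the Bohr radius.

For C⁵⁺ (Z = 6) at n = 1:
r_1 = 1² × 0.052917721 nm / 6
r_1 = 1 × 0.052917721 nm / 6
r_1 = 0.0529177 nm / 6
r_1 = 0.008820 nm

The electron orbits at approximately 0.008820 nm from the nucleus.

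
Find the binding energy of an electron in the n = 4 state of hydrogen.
0.85036 eV

The ionization energy is the energy needed to remove the electron completely (n → ∞).

For hydrogen, E_n = -13.6057 eV / n².

At n = 4: E_4 = -13.6057 / 4² = -0.85035625 eV
At n = ∞: E_∞ = 0 eV

Ionization energy = E_∞ - E_4 = 0 - (-0.85035625) = 0.85035625 eV
Ionization energy ≈ 0.85036 eV

This is also called the binding energy of the electron in state n = 4.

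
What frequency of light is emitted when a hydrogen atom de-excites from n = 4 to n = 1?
3.084e+15 Hz

First, find the transition energy:
E_4 = -13.6057 / 4² = -0.85036 eV
E_1 = -13.6057 / 1² = -13.60570 eV
|ΔE| = |E_1 - E_4| = 12.75534 eV

Convert to Joules: E = 12.75534 eV × (1.602177 × 10⁻¹⁹ J/eV) = 2.04363e-18 J

Using E = hf:
f = E/h = 2.04363e-18 J / (6.62607 × 10⁻³⁴ J·s)
f = 3.084e+15 Hz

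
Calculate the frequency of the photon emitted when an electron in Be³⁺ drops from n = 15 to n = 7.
8.403e+14 Hz

First, find the transition energy:
E_15 = -13.6057 × 4² / 15² = -0.967516 eV
E_7 = -13.6057 × 4² / 7² = -4.442678 eV
|ΔE| = |E_7 - E_15| = 3.475162 eV

Convert to Joules: E = 3.475162 eV × (1.602177 × 10⁻¹⁹ J/eV) = 5.56782e-19 J

Using E = hf:
f = E/h = 5.56782e-19 J / (6.62607 × 10⁻³⁴ J·s)
f = 8.403e+14 Hz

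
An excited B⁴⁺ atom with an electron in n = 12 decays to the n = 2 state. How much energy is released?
82.67352 eV

The energy levels are E_n = -13.6057 Z² eV / n².

Energy at n = 12: E_12 = -13.6057 × 5² / 12² = -2.36210069 eV
Energy at n = 2: E_2 = -13.6057 × 5² / 2² = -85.03562500 eV

For emission (electron falling to lower state), the photon energy is:
E_photon = E_12 - E_2 = |-2.36210069 - (-85.03562500)|
E_photon = 82.67352 eV

This energy is carried away by the emitted photon.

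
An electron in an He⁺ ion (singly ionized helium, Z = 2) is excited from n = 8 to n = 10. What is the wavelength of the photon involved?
4050.07 nm

First, find the transition energy using E_n = -13.6057 Z² / n² eV:
E_8 = -13.6057 × 2² / 8² = -0.85035625 eV
E_10 = -13.6057 × 2² / 10² = -0.54422800 eV

Photon energy: |ΔE| = |E_10 - E_8| = 0.30612825 eV

Convert to wavelength using E = hc/λ with hc = 1239.84 eV·nm:
λ = hc/E = 1239.84 eV·nm / 0.30612825 eV
λ = 4050.07 nm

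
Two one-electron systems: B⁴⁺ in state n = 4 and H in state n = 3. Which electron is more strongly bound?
B⁴⁺ at n = 4 (E = -21.259 eV)

Using E_n = -13.6057 Z² / n² eV:

B⁴⁺ (Z = 5) at n = 4:
E = -13.6057 × 5² / 4² = -13.6057 × 25 / 16 = -21.258906 eV

H (Z = 1) at n = 3:
E = -13.6057 × 1² / 3² = -13.6057 × 1 / 9 = -1.511744 eV

Since -21.258906 eV < -1.511744 eV,
B⁴⁺ at n = 4 is more tightly bound (requires more energy to ionize).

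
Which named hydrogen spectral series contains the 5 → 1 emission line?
Lyman series

The spectral series in hydrogen are named based on the final (lower) energy level:
- Lyman series: n_final = 1 (ultraviolet)
- Balmer series: n_final = 2 (visible/near-UV)
- Paschen series: n_final = 3 (infrared)
- Brackett series: n_final = 4 (infrared)
- Pfund series: n_final = 5 (far infrared)

Since this transition ends at n = 1, it belongs to the Lyman series.

For reference, this 5 → 1 line has photon energy
ΔE = 13.6057 eV × (1/1² - 1/5²) = 13.061472 eV,
corresponding to wavelength λ = hc/ΔE = 1239.84 eV·nm / 13.061472 eV = 94.9235 nm in the ultraviolet region.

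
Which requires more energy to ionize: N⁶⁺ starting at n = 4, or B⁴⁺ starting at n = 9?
N⁶⁺ at n = 4 (E = -41.66746 eV)

Using E_n = -13.6057 Z² / n² eV:

N⁶⁺ (Z = 7) at n = 4:
E = -13.6057 × 7² / 4² = -13.6057 × 49 / 16 = -41.66745625 eV

B⁴⁺ (Z = 5) at n = 9:
E = -13.6057 × 5² / 9² = -13.6057 × 25 / 81 = -4.19929012 eV

Since -41.66745625 eV < -4.19929012 eV,
N⁶⁺ at n = 4 is more tightly bound (requires more energy to ionize).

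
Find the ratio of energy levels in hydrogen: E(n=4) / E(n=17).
18.0625

Using E_n = -13.6057 Z² / n² eV with Z = 1:

E_4 = -13.6057 / 4² = -13.6057 / 16 = -0.850356250 eV
E_17 = -13.6057 / 17² = -13.6057 / 289 = -0.047078547 eV

The ratio is:
E_4/E_17 = (-0.850356250) / (-0.047078547)
E_4/E_17 = (-13.6057/16) / (-13.6057/289)
E_4/E_17 = 289/16
E_4/E_17 = 18.0625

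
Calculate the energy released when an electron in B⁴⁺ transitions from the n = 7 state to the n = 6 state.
2.50672 eV

The energy levels are E_n = -13.6057 Z² eV / n².

Energy at n = 7: E_7 = -13.6057 × 5² / 7² = -6.94168367 eV
Energy at n = 6: E_6 = -13.6057 × 5² / 6² = -9.44840278 eV

For emission (electron falling to lower state), the photon energy is:
E_photon = E_7 - E_6 = |-6.94168367 - (-9.44840278)|
E_photon = 2.50672 eV

This energy is carried away by the emitted photon.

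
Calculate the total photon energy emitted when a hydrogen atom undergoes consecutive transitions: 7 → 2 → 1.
13.328 eV

The energy levels of hydrogen are E_n = -13.6057 / n² eV.

First transition (7 → 2):
ΔE₁ = |E_2 - E_7|
ΔE₁ = |-3.401425000 - (-0.277667347)| = 3.123758 eV

Second transition (2 → 1):
ΔE₂ = |E_1 - E_2|
ΔE₂ = |-13.605700000 - (-3.401425000)| = 10.204275 eV

Total energy released:
E_total = ΔE₁ + ΔE₂ = 3.123758 + 10.204275 = 13.328 eV

Note: This equals the direct transition 7 → 1: 13.328 eV ✓
Energy is conserved regardless of the path taken.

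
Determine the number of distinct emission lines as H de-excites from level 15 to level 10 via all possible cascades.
15

The electron can occupy levels n = 10, 11, ..., 15 during de-excitation — that is m = 15 - 10 + 1 = 6 distinct levels.

The number of distinct spectral lines equals the number of ways to choose 2 of these m levels (each pair gives one possible emission transition):

Number of lines = m(m-1)/2 = 6×5/2 = 15

These correspond to all possible transitions between the 6 levels:
15 → 14, 15 → 13, 15 → 12, 15 → 11, 15 → 10, 14 → 13, 14 → 12, 14 → 11...

Each transition produces a photon with a unique energy (and thus wavelength). This count does not depend on Z.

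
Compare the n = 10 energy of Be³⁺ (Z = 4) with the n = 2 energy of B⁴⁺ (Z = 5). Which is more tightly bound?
B⁴⁺ at n = 2 (E = -85.035625 eV)

Using E_n = -13.6057 Z² / n² eV:

Be³⁺ (Z = 4) at n = 10:
E = -13.6057 × 4² / 10² = -13.6057 × 16 / 100 = -2.176912000 eV

B⁴⁺ (Z = 5) at n = 2:
E = -13.6057 × 5² / 2² = -13.6057 × 25 / 4 = -85.035625000 eV

Since -85.035625000 eV < -2.176912000 eV,
B⁴⁺ at n = 2 is more tightly bound (requires more energy to ionize).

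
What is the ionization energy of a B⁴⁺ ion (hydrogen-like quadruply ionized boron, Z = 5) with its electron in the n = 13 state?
2.0127 eV

The ionization energy is the energy needed to remove the electron completely (n → ∞).

For a hydrogen-like ion with Z = 5, E_n = -13.6057 Z² / n² eV.

At n = 13: E_13 = -13.6057 × 5² / 13² = -2.0126775 eV
At n = ∞: E_∞ = 0 eV

Ionization energy = E_∞ - E_13 = 0 - (-2.0126775) = 2.0126775 eV
Ionization energy ≈ 2.0127 eV

This is also called the binding energy of the electron in state n = 13.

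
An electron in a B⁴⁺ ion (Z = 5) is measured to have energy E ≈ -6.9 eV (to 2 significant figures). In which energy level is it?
n = 7

The exact energy levels follow E_n = -13.6057 Z² / n² eV with Z = 5.

The measured value (-6.9 eV) is reported to only 2 significant figures, so we must test candidate n values and see which one matches to that precision.

Candidate energies:
  n = 5:  E = -13.6057 × 5² / 5² = -13.60570 eV
  n = 6:  E = -13.6057 × 5² / 6² = -9.44840 eV
  n = 7:  E = -13.6057 × 5² / 7² = -6.94168 eV  ← matches
  n = 8:  E = -13.6057 × 5² / 8² = -5.31473 eV
  n = 9:  E = -13.6057 × 5² / 9² = -4.19929 eV

Checking against the measurement of -6.9 eV (2 sig figs), only n = 7 agrees:
E_7 = -6.94168 eV, which rounds to -6.9 eV ✓

Therefore n = 7.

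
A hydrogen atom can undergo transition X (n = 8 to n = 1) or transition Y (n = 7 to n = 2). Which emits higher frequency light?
8 → 1

Calculate the energy for each transition:

Transition 8 → 1:
ΔE₁ = |E_1 - E_8| = |-13.6057/1² - (-13.6057/8²)|
ΔE₁ = |-13.6057000000 - (-0.2125890625)| = 13.3931109 eV

Transition 7 → 2:
ΔE₂ = |E_2 - E_7| = |-13.6057/2² - (-13.6057/7²)|
ΔE₂ = |-3.4014250000 - (-0.2776673469)| = 3.1237577 eV

Since 13.3931109 eV > 3.1237577 eV, the transition 8 → 1 emits the more energetic photon.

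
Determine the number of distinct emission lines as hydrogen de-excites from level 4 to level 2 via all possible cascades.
3

The electron can occupy levels n = 2, 3, ..., 4 during de-excitation — that is m = 4 - 2 + 1 = 3 distinct levels.

The number of distinct spectral lines equals the number of ways to choose 2 of these m levels (each pair gives one possible emission transition):

Number of lines = m(m-1)/2 = 3×2/2 = 3

These correspond to all possible transitions between the 3 levels:
4 → 3, 4 → 2, 3 → 2

Each transition produces a photon with a unique energy (and thus wavelength). This count does not depend on Z.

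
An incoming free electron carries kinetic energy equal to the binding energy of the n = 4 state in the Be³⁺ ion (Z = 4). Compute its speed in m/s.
2.19e+06 m/s (or 0.7297% of c)

The binding energy at n = 4 for Be³⁺ is:
E_4 = -13.6057 × 4²/4² = -13.605700 eV
|E_4| = 13.605700 eV

Convert to Joules:
KE = 13.605700 eV × (1.602177 × 10⁻¹⁹ J/eV) = 2.1799e-18 J

Using KE = ½mv²:
v = √(2·KE/m_e)
v = √(2 × 2.1799e-18 J / 9.10938 × 10⁻³¹ kg)
v = 2.19e+06 m/s

This is approximately 0.7297% the speed of light.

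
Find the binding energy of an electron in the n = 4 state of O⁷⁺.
54.42280 eV

The ionization energy is the energy needed to remove the electron completely (n → ∞).

For a hydrogen-like ion with Z = 8, E_n = -13.6057 Z² / n² eV.

At n = 4: E_4 = -13.6057 × 8² / 4² = -54.42280000 eV
At n = ∞: E_∞ = 0 eV

Ionization energy = E_∞ - E_4 = 0 - (-54.42280000) = 54.42280000 eV
Ionization energy ≈ 54.42280 eV

This is also called the binding energy of the electron in state n = 4.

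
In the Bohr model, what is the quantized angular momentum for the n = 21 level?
2.21460e-33 J·s (or 21ℏ)

In the Bohr model, angular momentum is quantized:
L = nℏ

where ℏ = h/(2π) = 1.0545718e-34 J·s

For n = 21:
L = 21 × 1.0545718e-34 J·s
L = 2.21460e-33 J·s

This can also be written as L = 21ℏ.
The angular momentum is an integer multiple of the reduced Planck constant.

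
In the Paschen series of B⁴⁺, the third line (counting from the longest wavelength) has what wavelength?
43.74 nm

The lines of a series are numbered from the longest wavelength (smallest ΔE) outward; the third line is the transition from n = n_f + 3 to n_f.
The Paschen series has all transitions ending at n_f = 3.

For B⁴⁺ (Z = 5), the third line (γ-line) is the jump from n = 6 to n = 3:
E_6 = -13.6057 × 5² / 6² = -9.4484 eV
E_3 = -13.6057 × 5² / 3² = -37.7936 eV
ΔE = E_6 - E_3 = 28.3452 eV

λ = hc/E = 1239.84 eV·nm / 28.3452 eV
λ = 43.74 nm

This is the γ-line of the Paschen series in B⁴⁺.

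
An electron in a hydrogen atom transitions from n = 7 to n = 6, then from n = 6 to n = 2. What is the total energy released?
3.1238 eV

The energy levels of hydrogen are E_n = -13.6057 / n² eV.

First transition (7 → 6):
ΔE₁ = |E_6 - E_7|
ΔE₁ = |-0.3779361111 - (-0.2776673469)| = 0.1002688 eV

Second transition (6 → 2):
ΔE₂ = |E_2 - E_6|
ΔE₂ = |-3.4014250000 - (-0.3779361111)| = 3.0234889 eV

Total energy released:
E_total = ΔE₁ + ΔE₂ = 0.1002688 + 3.0234889 = 3.1238 eV

Note: This equals the direct transition 7 → 2: 3.1238 eV ✓
Energy is conserved regardless of the path taken.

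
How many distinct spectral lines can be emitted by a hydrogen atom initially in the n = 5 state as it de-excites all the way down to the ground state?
10

The electron can occupy levels n = 1, 2, ..., 5 during de-excitation — that is m = 5 - 1 + 1 = 5 distinct levels.

The number of distinct spectral lines equals the number of ways to choose 2 of these m levels (each pair gives one possible emission transition):

Number of lines = m(m-1)/2 = 5×4/2 = 10

These correspond to all possible transitions between the 5 levels:
5 → 4, 5 → 3, 5 → 2, 5 → 1, 4 → 3, 4 → 2, 4 → 1, 3 → 2...

Each transition produces a photon with a unique energy (and thus wavelength). This count does not depend on Z.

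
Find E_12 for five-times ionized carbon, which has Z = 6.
-3.4014 eV

For hydrogen-like ions, the energy levels scale with Z²:
E_n = -13.6057 Z² / n² eV

For C⁵⁺ (Z = 6) at n = 12:
E_12 = -13.6057 × 6² / 12²
E_12 = -13.6057 × 36 / 144
E_12 = -489.8052 / 144
E_12 = -3.4014 eV

The energy is 36 times more negative than hydrogen at the same n due to the stronger nuclear charge.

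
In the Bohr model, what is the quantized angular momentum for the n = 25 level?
2.63643e-33 J·s (or 25ℏ)

In the Bohr model, angular momentum is quantized:
L = nℏ

where ℏ = h/(2π) = 1.0545718e-34 J·s

For n = 25:
L = 25 × 1.0545718e-34 J·s
L = 2.63643e-33 J·s

This can also be written as L = 25ℏ.
The angular momentum is an integer multiple of the reduced Planck constant.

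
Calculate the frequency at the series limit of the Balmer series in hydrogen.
8.2246e+14 Hz

The series limit corresponds to the transition from n = ∞ to n = 2.
This is the highest energy (shortest wavelength) transition in the Balmer series.

E_∞ = 0 eV
E_2 = -13.6057 / 2² = -3.40142500 eV

Energy at series limit:
ΔE = E_∞ - E_2 = 0 - (-3.40142500) = 3.40142500 eV
E = 3.40142500 eV × (1.602177 × 10⁻¹⁹ J/eV) = 5.449685e-19 J
f = E/h = 5.449685e-19 J / (6.62607 × 10⁻³⁴ J·s) = 8.2246e+14 Hz

This energy equals the ionization energy from the n = 2 state of hydrogen.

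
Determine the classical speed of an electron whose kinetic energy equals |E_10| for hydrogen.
2.188e+05 m/s (or 0.073% of c)

The binding energy at n = 10 for hydrogen is:
E_10 = -13.6057/10² = -0.1360570 eV
|E_10| = 0.1360570 eV

Convert to Joules:
KE = 0.1360570 eV × (1.602177 × 10⁻¹⁹ J/eV) = 2.17987e-20 J

Using KE = ½mv²:
v = √(2·KE/m_e)
v = √(2 × 2.17987e-20 J / 9.10938 × 10⁻³¹ kg)
v = 2.188e+05 m/s

This is approximately 0.073% the speed of light.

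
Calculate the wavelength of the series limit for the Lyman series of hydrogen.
91.12651 nm

The series limit corresponds to the transition from n = ∞ to n = 1.
This is the highest energy (shortest wavelength) transition in the Lyman series.

E_∞ = 0 eV
E_1 = -13.6057 / 1² = -13.6057000 eV

Energy at series limit:
ΔE = E_∞ - E_1 = 0 - (-13.6057000) = 13.6057000 eV
λ = hc/E = 1239.84 eV·nm / 13.6057000 eV = 91.12651 nm

This energy equals the ionization energy from the n = 1 state of hydrogen.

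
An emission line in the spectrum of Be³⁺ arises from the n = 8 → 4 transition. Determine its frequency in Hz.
2.46738e+15 Hz

First, find the transition energy:
E_8 = -13.6057 × 4² / 8² = -3.4014250 eV
E_4 = -13.6057 × 4² / 4² = -13.6057000 eV
|ΔE| = |E_4 - E_8| = 10.2042750 eV

Convert to Joules: E = 10.2042750 eV × (1.602177 × 10⁻¹⁹ J/eV) = 1.6349055e-18 J

Using E = hf:
f = E/h = 1.6349055e-18 J / (6.62607 × 10⁻³⁴ J·s)
f = 2.46738e+15 Hz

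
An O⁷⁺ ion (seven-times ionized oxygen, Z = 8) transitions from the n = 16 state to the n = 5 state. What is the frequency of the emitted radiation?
7.5995e+15 Hz

First, find the transition energy:
E_16 = -13.6057 × 8² / 16² = -3.401425 eV
E_5 = -13.6057 × 8² / 5² = -34.830592 eV
|ΔE| = |E_5 - E_16| = 31.429167 eV

Convert to Joules: E = 31.429167 eV × (1.602177 × 10⁻¹⁹ J/eV) = 5.035509e-18 J

Using E = hf:
f = E/h = 5.035509e-18 J / (6.62607 × 10⁻³⁴ J·s)
f = 7.5995e+15 Hz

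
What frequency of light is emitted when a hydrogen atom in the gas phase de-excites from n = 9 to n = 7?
2.652e+13 Hz

First, find the transition energy:
E_9 = -13.6057 / 9² = -0.16797160 eV
E_7 = -13.6057 / 7² = -0.27766735 eV
|ΔE| = |E_7 - E_9| = 0.10969575 eV

Convert to Joules: E = 0.10969575 eV × (1.602177 × 10⁻¹⁹ J/eV) = 1.75752e-20 J

Using E = hf:
f = E/h = 1.75752e-20 J / (6.62607 × 10⁻³⁴ J·s)
f = 2.652e+13 Hz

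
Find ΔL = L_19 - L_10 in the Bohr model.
9.4911e-34 J·s (or 9ℏ)

In the Bohr model, L_n = nℏ where ℏ = 1.054572e-34 J·s.

L_19 = 19ℏ = 2.003687e-33 J·s
L_10 = 10ℏ = 1.054572e-33 J·s

ΔL = L_19 - L_10 = (19 - 10)ℏ = 9ℏ
ΔL = 9 × 1.054572e-34 J·s = 9.4911e-34 J·s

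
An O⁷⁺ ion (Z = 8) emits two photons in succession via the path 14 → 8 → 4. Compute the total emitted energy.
49.9801 eV

The energy levels of O⁷⁺ are E_n = -13.6057 × 8² / n² eV.

First transition (14 → 8):
ΔE₁ = |E_8 - E_14|
ΔE₁ = |-13.6057000000 - (-4.4426775510)| = 9.1630224 eV

Second transition (8 → 4):
ΔE₂ = |E_4 - E_8|
ΔE₂ = |-54.4228000000 - (-13.6057000000)| = 40.8171000 eV

Total energy released:
E_total = ΔE₁ + ΔE₂ = 9.1630224 + 40.8171000 = 49.9801 eV

Note: This equals the direct transition 14 → 4: 49.9801 eV ✓
Energy is conserved regardless of the path taken.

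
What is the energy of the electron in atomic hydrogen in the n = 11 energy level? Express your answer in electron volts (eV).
-0.11 eV

The energy levels of a hydrogen-like atom are given by:
E_n = -13.6057 eV / n²

For n = 11:
E_11 = -13.6057 eV / 11²
E_11 = -13.6057 eV / 121
E_11 = -0.11 eV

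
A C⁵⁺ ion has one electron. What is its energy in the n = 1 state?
-489.81 eV

For hydrogen-like ions, the energy levels scale with Z²:
E_n = -13.6057 Z² / n² eV

For C⁵⁺ (Z = 6) at n = 1:
E_1 = -13.6057 × 6² / 1²
E_1 = -13.6057 × 36 / 1
E_1 = -489.8052 / 1
E_1 = -489.81 eV

The energy is 36 times more negative than hydrogen at the same n due to the stronger nuclear charge.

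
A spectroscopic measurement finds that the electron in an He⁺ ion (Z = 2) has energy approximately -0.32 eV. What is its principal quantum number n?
n = 13

The exact energy levels follow E_n = -13.6057 Z² / n² eV with Z = 2.

The measured value (-0.32 eV) is reported to only 2 significant figures, so we must test candidate n values and see which one matches to that precision.

Candidate energies:
  n = 11:  E = -13.6057 × 2² / 11² = -0.44978 eV
  n = 12:  E = -13.6057 × 2² / 12² = -0.37794 eV
  n = 13:  E = -13.6057 × 2² / 13² = -0.32203 eV  ← matches
  n = 14:  E = -13.6057 × 2² / 14² = -0.27767 eV
  n = 15:  E = -13.6057 × 2² / 15² = -0.24188 eV

Checking against the measurement of -0.32 eV (2 sig figs), only n = 13 agrees:
E_13 = -0.32203 eV, which rounds to -0.32 eV ✓

Therefore n = 13.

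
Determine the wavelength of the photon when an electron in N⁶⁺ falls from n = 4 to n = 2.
9.919 nm

First, find the transition energy using E_n = -13.6057 Z² / n² eV:
E_4 = -13.6057 × 7² / 4² = -41.66746 eV
E_2 = -13.6057 × 7² / 2² = -166.66983 eV

Photon energy: |ΔE| = |E_2 - E_4| = 125.00237 eV

Convert to wavelength using E = hc/λ with hc = 1239.84 eV·nm:
λ = hc/E = 1239.84 eV·nm / 125.00237 eV
λ = 9.919 nm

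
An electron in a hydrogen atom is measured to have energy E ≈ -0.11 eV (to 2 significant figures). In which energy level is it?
n = 11

The exact energy levels follow E_n = -13.6057 eV / n².

The measured value (-0.11 eV) is reported to only 2 significant figures, so we must test candidate n values and see which one matches to that precision.

Candidate energies:
  n = 9:  E = -13.6057/9² = -0.16797 eV
  n = 10:  E = -13.6057/10² = -0.13606 eV
  n = 11:  E = -13.6057/11² = -0.11244 eV  ← matches
  n = 12:  E = -13.6057/12² = -0.09448 eV
  n = 13:  E = -13.6057/13² = -0.08051 eV

Checking against the measurement of -0.11 eV (2 sig figs), only n = 11 agrees:
E_11 = -0.11244 eV, which rounds to -0.11 eV ✓

Therefore n = 11.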